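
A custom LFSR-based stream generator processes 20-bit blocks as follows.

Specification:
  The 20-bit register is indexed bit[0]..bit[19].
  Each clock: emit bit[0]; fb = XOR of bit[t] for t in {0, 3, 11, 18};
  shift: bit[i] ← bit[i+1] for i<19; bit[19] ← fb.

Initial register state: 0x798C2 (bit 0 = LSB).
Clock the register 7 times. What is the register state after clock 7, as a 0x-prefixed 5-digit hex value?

reg_0 = 0x798C2
clock 1: out=0, reg = 0x3CC61
clock 2: out=1, reg = 0x1E630
clock 3: out=0, reg = 0x0F318
clock 4: out=0, reg = 0x8798C
clock 5: out=0, reg = 0x43CC6
clock 6: out=0, reg = 0x21E63
clock 7: out=1, reg = 0x10F31

0x10F31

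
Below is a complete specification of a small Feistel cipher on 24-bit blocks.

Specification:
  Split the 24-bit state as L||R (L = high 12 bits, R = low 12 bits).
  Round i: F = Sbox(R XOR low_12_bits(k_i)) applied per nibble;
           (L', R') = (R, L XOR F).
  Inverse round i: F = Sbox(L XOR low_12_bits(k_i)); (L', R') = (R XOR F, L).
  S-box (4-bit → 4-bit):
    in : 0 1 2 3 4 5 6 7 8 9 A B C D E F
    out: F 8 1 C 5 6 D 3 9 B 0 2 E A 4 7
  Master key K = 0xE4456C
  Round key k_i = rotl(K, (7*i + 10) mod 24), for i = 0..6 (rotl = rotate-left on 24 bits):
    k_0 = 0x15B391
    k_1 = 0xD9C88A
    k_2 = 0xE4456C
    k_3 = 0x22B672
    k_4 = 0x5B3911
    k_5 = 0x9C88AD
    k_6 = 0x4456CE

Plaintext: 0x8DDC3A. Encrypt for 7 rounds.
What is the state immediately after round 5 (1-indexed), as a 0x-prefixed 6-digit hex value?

0x48D5AE

s_0 = plaintext = 0x8DDC3A
s_1 = Round(s_0, k_0) = 0xC3AFDF
s_2 = Round(s_1, k_1) = 0xFDFF5C
s_3 = Round(s_2, k_2) = 0xF5CF10
s_4 = Round(s_3, k_3) = 0xF1048D
s_5 = Round(s_4, k_4) = 0x48D5AE
s_6 = Round(s_5, k_5) = 0x5AEE71
s_7 = Round(s_6, k_6) = 0xE71C89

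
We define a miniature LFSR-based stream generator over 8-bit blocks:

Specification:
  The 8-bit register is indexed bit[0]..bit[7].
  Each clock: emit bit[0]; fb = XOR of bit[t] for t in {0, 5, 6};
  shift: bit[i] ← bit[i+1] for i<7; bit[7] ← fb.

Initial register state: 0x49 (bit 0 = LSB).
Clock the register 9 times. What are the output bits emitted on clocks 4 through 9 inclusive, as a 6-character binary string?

100100

reg_0 = 0x49
clock 1: out=1, reg = 0x24
clock 2: out=0, reg = 0x92
clock 3: out=0, reg = 0x49
clock 4: out=1, reg = 0x24
clock 5: out=0, reg = 0x92
clock 6: out=0, reg = 0x49
clock 7: out=1, reg = 0x24
clock 8: out=0, reg = 0x92
clock 9: out=0, reg = 0x49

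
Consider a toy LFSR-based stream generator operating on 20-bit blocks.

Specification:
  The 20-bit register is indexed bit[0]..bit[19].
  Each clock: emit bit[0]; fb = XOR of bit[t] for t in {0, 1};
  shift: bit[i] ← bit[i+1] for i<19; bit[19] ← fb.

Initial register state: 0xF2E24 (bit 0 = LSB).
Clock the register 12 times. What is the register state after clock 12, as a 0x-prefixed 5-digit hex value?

0x936F2

reg_0 = 0xF2E24
clock 1: out=0, reg = 0x79712
clock 2: out=0, reg = 0xBCB89
clock 3: out=1, reg = 0xDE5C4
clock 4: out=0, reg = 0x6F2E2
clock 5: out=0, reg = 0xB7971
clock 6: out=1, reg = 0xDBCB8
clock 7: out=0, reg = 0x6DE5C
clock 8: out=0, reg = 0x36F2E
clock 9: out=0, reg = 0x9B797
clock 10: out=1, reg = 0x4DBCB
clock 11: out=1, reg = 0x26DE5
clock 12: out=1, reg = 0x936F2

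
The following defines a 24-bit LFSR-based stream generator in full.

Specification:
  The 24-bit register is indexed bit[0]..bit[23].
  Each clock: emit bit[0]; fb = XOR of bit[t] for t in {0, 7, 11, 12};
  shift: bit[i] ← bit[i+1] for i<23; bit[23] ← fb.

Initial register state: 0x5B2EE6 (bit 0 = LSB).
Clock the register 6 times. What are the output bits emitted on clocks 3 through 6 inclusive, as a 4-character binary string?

reg_0 = 0x5B2EE6
clock 1: out=0, reg = 0x2D9773
clock 2: out=1, reg = 0x16CBB9
clock 3: out=1, reg = 0x8B65DC
clock 4: out=0, reg = 0xC5B2EE
clock 5: out=0, reg = 0x62D977
clock 6: out=1, reg = 0xB16CBB

1001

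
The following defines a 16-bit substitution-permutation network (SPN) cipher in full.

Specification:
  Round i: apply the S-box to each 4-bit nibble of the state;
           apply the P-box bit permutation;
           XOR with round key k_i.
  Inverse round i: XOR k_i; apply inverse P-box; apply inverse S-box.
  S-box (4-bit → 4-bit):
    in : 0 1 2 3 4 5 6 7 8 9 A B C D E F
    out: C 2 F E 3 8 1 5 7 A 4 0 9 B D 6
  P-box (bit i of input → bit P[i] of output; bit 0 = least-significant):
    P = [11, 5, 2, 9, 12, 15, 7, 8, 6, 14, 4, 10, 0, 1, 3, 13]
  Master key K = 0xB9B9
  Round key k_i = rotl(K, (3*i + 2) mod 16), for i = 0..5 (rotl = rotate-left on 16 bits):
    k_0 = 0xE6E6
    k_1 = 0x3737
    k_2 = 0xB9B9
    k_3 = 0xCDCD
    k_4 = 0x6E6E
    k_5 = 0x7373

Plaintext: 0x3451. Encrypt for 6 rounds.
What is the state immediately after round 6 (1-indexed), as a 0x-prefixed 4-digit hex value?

0xAFC3

s_0 = plaintext = 0x3451
s_1 = Round(s_0, k_0) = 0x878C
s_2 = Round(s_1, k_1) = 0xADEC
s_3 = Round(s_2, k_2) = 0xE671
s_4 = Round(s_3, k_3) = 0xFD24
s_5 = Round(s_4, k_4) = 0xB384
s_6 = Round(s_5, k_5) = 0xAFC3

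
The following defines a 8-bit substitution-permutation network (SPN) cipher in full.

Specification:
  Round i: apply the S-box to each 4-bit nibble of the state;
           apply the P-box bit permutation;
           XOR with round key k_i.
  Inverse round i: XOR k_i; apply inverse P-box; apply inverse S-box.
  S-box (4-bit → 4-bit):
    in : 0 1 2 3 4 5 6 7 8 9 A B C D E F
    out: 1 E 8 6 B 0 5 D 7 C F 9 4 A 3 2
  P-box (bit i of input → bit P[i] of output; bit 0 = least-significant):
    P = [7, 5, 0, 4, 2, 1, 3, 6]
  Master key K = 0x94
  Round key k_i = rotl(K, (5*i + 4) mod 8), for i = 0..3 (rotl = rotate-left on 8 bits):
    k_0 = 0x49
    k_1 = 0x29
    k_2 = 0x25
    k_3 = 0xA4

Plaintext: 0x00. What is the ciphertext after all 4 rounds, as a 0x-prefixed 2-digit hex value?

s_0 = plaintext = 0x00
s_1 = Round(s_0, k_0) = 0xCD
s_2 = Round(s_1, k_1) = 0x11
s_3 = Round(s_2, k_2) = 0x5E
s_4 = Round(s_3, k_3) = 0x04

0x04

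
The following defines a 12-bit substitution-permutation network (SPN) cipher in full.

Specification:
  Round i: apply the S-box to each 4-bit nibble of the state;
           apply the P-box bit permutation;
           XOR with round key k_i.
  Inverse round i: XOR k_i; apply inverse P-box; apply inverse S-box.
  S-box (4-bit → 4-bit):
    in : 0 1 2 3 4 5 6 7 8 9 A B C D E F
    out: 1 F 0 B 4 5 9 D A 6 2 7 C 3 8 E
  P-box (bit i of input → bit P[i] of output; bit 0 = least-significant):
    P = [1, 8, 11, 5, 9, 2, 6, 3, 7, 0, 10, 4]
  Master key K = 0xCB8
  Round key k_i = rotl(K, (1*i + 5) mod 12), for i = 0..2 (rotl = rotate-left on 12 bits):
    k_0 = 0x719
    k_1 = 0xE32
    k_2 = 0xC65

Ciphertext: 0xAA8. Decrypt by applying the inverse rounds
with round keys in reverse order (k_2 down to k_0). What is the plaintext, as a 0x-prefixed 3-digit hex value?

s_0 = ciphertext = 0xAA8
s_1 = InvRound(s_0, k_2) = 0xB12
s_2 = InvRound(s_1, k_1) = 0x428
s_3 = InvRound(s_2, k_0) = 0x808

0x808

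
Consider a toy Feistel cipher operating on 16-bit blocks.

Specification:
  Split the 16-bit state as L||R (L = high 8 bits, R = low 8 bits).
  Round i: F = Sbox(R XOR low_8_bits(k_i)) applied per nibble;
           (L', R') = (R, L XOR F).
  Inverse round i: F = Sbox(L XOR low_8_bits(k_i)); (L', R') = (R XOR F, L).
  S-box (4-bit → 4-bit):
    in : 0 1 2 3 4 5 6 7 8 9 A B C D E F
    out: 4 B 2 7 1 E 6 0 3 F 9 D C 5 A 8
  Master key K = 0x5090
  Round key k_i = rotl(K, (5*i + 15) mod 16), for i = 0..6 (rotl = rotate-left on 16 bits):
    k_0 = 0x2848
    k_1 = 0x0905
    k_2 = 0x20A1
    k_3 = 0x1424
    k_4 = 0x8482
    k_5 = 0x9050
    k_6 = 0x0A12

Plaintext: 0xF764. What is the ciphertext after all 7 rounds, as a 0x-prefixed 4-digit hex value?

0xF60E

s_0 = plaintext = 0xF764
s_1 = Round(s_0, k_0) = 0x64DB
s_2 = Round(s_1, k_1) = 0xDB3E
s_3 = Round(s_2, k_2) = 0x3E23
s_4 = Round(s_3, k_3) = 0x237E
s_5 = Round(s_4, k_4) = 0x7EAF
s_6 = Round(s_5, k_5) = 0xAFF6
s_7 = Round(s_6, k_6) = 0xF60E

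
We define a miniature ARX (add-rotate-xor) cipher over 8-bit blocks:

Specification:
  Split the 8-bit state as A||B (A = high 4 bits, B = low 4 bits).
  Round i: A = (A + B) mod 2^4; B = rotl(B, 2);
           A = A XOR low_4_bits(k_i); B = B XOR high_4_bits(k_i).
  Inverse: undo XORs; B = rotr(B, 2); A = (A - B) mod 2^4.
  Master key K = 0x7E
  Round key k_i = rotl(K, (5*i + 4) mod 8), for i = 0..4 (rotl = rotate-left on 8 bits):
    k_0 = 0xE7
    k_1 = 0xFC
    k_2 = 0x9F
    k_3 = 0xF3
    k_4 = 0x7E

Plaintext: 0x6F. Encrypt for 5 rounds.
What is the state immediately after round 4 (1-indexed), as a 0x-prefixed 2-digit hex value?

s_0 = plaintext = 0x6F
s_1 = Round(s_0, k_0) = 0x21
s_2 = Round(s_1, k_1) = 0xFB
s_3 = Round(s_2, k_2) = 0x57
s_4 = Round(s_3, k_3) = 0xF2
s_5 = Round(s_4, k_4) = 0xFF

0xF2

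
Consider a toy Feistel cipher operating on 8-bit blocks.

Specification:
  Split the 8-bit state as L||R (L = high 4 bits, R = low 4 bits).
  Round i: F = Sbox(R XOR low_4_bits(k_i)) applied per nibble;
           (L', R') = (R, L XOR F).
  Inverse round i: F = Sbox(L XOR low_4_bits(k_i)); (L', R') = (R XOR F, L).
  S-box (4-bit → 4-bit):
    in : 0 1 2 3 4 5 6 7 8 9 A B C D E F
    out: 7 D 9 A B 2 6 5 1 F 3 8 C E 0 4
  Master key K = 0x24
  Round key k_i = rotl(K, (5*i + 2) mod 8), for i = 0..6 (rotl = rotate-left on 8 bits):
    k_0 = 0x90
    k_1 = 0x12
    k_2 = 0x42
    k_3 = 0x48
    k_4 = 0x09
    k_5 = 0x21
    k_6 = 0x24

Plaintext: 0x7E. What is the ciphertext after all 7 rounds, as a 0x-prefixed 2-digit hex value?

s_0 = plaintext = 0x7E
s_1 = Round(s_0, k_0) = 0xE7
s_2 = Round(s_1, k_1) = 0x7C
s_3 = Round(s_2, k_2) = 0xC7
s_4 = Round(s_3, k_3) = 0x78
s_5 = Round(s_4, k_4) = 0x8A
s_6 = Round(s_5, k_5) = 0xA0
s_7 = Round(s_6, k_6) = 0x01

0x01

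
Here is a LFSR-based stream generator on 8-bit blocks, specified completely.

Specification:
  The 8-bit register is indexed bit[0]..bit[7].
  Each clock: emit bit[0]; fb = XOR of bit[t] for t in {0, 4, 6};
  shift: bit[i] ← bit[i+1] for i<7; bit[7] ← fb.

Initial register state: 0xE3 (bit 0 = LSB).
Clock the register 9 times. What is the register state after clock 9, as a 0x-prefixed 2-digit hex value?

0x6B

reg_0 = 0xE3
clock 1: out=1, reg = 0x71
clock 2: out=1, reg = 0xB8
clock 3: out=0, reg = 0xDC
clock 4: out=0, reg = 0x6E
clock 5: out=0, reg = 0xB7
clock 6: out=1, reg = 0x5B
clock 7: out=1, reg = 0xAD
clock 8: out=1, reg = 0xD6
clock 9: out=0, reg = 0x6B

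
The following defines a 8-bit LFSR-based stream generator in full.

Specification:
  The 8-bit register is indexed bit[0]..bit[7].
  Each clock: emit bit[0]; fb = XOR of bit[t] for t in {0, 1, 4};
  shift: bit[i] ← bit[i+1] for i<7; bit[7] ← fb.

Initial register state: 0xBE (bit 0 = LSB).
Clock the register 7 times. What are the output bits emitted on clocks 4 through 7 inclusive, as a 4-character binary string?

reg_0 = 0xBE
clock 1: out=0, reg = 0x5F
clock 2: out=1, reg = 0xAF
clock 3: out=1, reg = 0x57
clock 4: out=1, reg = 0xAB
clock 5: out=1, reg = 0x55
clock 6: out=1, reg = 0x2A
clock 7: out=0, reg = 0x95

1110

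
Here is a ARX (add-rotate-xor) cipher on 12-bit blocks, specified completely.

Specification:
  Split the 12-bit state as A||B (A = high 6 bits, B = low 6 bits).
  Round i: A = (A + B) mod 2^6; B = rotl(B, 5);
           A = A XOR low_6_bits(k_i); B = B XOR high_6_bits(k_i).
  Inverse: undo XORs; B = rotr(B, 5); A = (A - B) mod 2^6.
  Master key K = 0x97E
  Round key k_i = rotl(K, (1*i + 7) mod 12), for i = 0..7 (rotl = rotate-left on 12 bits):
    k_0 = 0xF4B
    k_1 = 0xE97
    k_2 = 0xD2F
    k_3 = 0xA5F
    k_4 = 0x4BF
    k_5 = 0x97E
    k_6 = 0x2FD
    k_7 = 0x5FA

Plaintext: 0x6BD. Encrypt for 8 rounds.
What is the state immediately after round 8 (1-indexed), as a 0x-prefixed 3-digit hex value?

s_0 = plaintext = 0x6BD
s_1 = Round(s_0, k_0) = 0x703
s_2 = Round(s_1, k_1) = 0x21B
s_3 = Round(s_2, k_2) = 0x319
s_4 = Round(s_3, k_3) = 0xE85
s_5 = Round(s_4, k_4) = 0x030
s_6 = Round(s_5, k_5) = 0x3BD
s_7 = Round(s_6, k_6) = 0xDB5
s_8 = Round(s_7, k_7) = 0x46D

0x46D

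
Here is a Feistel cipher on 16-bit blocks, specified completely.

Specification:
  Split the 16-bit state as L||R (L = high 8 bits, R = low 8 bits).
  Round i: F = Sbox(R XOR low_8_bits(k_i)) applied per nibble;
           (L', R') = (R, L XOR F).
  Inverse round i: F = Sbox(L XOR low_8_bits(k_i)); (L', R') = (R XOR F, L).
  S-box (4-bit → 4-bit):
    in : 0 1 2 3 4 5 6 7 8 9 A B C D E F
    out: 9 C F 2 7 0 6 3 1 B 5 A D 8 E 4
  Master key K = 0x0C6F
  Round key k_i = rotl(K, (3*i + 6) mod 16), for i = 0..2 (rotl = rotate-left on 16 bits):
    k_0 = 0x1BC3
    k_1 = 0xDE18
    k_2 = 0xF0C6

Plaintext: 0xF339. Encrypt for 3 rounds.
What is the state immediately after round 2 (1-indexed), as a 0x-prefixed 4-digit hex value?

0xB667

s_0 = plaintext = 0xF339
s_1 = Round(s_0, k_0) = 0x39B6
s_2 = Round(s_1, k_1) = 0xB667
s_3 = Round(s_2, k_2) = 0x67EA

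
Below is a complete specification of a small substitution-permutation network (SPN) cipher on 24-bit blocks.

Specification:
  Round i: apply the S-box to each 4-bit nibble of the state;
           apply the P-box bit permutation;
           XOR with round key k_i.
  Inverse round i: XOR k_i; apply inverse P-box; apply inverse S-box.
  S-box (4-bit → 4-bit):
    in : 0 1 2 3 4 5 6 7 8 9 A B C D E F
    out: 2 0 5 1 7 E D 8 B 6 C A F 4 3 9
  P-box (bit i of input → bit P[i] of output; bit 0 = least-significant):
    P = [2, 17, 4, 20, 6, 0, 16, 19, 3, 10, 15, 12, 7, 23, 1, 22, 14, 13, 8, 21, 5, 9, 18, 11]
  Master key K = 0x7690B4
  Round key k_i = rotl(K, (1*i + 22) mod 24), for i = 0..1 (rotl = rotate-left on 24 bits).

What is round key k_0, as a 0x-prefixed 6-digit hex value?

K = 0x7690B4
k_0 = rotl(K, (1*0+22) mod 24) = rotl(K, 22) = 0x1DA42D

0x1DA42D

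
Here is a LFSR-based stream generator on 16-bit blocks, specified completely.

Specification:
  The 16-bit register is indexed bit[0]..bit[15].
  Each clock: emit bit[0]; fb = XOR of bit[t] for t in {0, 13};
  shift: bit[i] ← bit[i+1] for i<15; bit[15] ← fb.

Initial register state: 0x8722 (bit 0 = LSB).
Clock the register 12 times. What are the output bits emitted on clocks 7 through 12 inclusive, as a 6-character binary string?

001110

reg_0 = 0x8722
clock 1: out=0, reg = 0x4391
clock 2: out=1, reg = 0xA1C8
clock 3: out=0, reg = 0xD0E4
clock 4: out=0, reg = 0x6872
clock 5: out=0, reg = 0xB439
clock 6: out=1, reg = 0x5A1C
clock 7: out=0, reg = 0x2D0E
clock 8: out=0, reg = 0x9687
clock 9: out=1, reg = 0xCB43
clock 10: out=1, reg = 0xE5A1
clock 11: out=1, reg = 0x72D0
clock 12: out=0, reg = 0xB968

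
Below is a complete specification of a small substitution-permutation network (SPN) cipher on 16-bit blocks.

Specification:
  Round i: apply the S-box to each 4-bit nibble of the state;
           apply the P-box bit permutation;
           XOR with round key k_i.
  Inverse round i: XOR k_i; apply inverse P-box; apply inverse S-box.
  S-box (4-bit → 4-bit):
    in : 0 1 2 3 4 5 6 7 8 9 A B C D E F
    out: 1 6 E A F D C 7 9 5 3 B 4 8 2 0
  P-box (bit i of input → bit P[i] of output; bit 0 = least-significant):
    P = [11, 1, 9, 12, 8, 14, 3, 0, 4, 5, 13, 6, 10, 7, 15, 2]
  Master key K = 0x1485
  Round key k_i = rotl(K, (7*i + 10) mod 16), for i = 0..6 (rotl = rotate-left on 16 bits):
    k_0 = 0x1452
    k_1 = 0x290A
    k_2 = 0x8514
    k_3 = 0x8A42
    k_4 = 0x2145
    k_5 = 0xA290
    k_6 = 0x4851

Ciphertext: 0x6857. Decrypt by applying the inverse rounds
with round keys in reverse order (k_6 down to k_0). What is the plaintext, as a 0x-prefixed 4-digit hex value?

0xB3DA

s_0 = ciphertext = 0x6857
s_1 = InvRound(s_0, k_6) = 0xDCFE
s_2 = InvRound(s_1, k_5) = 0x8214
s_3 = InvRound(s_2, k_4) = 0xC58C
s_4 = InvRound(s_3, k_3) = 0xBD77
s_5 = InvRound(s_4, k_2) = 0xF2DB
s_6 = InvRound(s_5, k_1) = 0x18B5
s_7 = InvRound(s_6, k_0) = 0xB3DA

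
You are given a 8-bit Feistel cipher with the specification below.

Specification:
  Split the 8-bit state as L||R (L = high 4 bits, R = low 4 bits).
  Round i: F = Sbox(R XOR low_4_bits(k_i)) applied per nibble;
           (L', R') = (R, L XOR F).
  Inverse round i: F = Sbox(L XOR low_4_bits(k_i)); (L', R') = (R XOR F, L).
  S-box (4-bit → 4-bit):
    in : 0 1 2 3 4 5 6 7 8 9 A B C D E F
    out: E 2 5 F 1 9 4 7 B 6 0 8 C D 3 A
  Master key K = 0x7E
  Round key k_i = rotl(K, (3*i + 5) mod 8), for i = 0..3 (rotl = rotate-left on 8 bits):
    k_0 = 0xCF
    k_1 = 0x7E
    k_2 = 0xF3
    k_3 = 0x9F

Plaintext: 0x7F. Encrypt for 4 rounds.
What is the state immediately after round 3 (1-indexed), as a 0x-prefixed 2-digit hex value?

0x81

s_0 = plaintext = 0x7F
s_1 = Round(s_0, k_0) = 0xF9
s_2 = Round(s_1, k_1) = 0x98
s_3 = Round(s_2, k_2) = 0x81
s_4 = Round(s_3, k_3) = 0x1B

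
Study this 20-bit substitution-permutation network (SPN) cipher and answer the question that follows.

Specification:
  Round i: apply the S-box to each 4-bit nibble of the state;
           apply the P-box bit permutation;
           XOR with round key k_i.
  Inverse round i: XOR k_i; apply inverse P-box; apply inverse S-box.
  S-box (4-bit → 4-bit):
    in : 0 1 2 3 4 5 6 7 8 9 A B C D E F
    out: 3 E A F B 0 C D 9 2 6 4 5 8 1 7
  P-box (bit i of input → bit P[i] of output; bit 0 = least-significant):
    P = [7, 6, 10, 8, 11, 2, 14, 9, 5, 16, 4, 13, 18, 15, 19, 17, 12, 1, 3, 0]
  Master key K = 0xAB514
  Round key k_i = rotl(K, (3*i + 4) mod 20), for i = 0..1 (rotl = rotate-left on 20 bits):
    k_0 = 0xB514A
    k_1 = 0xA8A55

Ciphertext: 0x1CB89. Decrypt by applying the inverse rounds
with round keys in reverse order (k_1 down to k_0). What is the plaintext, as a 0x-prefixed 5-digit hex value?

0xF5844

s_0 = ciphertext = 0x1CB89
s_1 = InvRound(s_0, k_1) = 0xB6AA4
s_2 = InvRound(s_1, k_0) = 0xF5844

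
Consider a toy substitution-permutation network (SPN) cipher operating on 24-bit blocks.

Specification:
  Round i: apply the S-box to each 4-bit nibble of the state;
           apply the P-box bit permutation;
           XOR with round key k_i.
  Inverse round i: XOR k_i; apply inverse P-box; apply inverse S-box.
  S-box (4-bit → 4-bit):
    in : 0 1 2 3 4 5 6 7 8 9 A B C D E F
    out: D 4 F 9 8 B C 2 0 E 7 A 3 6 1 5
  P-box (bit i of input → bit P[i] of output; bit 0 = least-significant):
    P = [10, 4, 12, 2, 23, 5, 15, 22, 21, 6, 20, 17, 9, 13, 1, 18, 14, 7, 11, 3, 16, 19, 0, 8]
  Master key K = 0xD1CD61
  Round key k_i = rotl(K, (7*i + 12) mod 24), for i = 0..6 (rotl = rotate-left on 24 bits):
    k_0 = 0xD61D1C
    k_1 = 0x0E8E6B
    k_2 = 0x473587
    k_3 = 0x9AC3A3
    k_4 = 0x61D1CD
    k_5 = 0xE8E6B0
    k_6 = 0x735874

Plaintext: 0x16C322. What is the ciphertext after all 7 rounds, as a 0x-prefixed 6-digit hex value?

0xBC703E

s_0 = plaintext = 0x16C322
s_1 = Round(s_0, k_0) = 0x34A321
s_2 = Round(s_1, k_1) = 0xED3D41
s_3 = Round(s_2, k_2) = 0x122F47
s_4 = Round(s_3, k_3) = 0xEEA938
s_5 = Round(s_4, k_4) = 0xB2B38F
s_6 = Round(s_5, k_5) = 0xC69B38
s_7 = Round(s_6, k_6) = 0xBC703E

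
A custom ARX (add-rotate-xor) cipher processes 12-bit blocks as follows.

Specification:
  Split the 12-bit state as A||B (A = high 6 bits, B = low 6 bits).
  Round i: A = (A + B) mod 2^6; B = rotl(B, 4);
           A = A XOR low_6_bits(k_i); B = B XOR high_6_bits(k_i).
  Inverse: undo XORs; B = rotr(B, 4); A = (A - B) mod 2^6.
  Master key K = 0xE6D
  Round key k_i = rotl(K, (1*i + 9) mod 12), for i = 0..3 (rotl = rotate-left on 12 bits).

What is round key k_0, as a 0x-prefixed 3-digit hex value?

0xBCD

K = 0xE6D
k_0 = rotl(K, (1*0+9) mod 12) = rotl(K, 9) = 0xBCD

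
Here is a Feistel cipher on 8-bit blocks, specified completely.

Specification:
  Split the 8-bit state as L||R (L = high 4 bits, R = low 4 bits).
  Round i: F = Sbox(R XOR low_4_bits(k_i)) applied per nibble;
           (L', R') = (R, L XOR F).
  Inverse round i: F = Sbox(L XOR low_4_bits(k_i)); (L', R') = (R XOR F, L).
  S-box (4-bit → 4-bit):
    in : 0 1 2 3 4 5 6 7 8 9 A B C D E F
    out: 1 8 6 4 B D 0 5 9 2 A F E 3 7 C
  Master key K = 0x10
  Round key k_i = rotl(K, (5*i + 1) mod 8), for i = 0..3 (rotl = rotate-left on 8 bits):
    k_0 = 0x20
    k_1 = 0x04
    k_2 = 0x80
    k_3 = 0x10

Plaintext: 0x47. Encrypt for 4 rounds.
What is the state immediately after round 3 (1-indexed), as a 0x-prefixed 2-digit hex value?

s_0 = plaintext = 0x47
s_1 = Round(s_0, k_0) = 0x71
s_2 = Round(s_1, k_1) = 0x1A
s_3 = Round(s_2, k_2) = 0xAB
s_4 = Round(s_3, k_3) = 0xB5

0xAB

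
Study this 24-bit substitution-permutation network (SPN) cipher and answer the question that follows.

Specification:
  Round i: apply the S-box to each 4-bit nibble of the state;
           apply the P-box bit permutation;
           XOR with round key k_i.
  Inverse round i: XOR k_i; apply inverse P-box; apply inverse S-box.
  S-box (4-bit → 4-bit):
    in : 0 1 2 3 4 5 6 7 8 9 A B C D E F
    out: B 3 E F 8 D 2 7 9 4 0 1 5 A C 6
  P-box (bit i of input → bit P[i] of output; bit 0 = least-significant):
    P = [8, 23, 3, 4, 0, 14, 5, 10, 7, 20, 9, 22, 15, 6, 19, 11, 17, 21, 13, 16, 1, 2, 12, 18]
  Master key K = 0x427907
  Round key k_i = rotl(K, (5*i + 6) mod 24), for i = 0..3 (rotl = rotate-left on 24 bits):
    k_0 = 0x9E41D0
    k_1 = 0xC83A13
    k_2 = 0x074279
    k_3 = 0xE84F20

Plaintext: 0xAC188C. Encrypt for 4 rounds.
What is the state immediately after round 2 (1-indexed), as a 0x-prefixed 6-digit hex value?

s_0 = plaintext = 0xAC188C
s_1 = Round(s_0, k_0) = 0xDCE419
s_2 = Round(s_1, k_1) = 0x86521E
s_3 = Round(s_2, k_2) = 0x7B8862
s_4 = Round(s_3, k_3) = 0x2A97BE

0x86521E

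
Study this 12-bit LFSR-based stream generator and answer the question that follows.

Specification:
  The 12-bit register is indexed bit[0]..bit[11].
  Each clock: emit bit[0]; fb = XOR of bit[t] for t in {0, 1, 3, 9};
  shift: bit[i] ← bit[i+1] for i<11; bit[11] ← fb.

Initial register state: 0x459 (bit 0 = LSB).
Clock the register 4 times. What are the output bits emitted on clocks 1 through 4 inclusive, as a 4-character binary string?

1001

reg_0 = 0x459
clock 1: out=1, reg = 0x22C
clock 2: out=0, reg = 0x116
clock 3: out=0, reg = 0x88B
clock 4: out=1, reg = 0xC45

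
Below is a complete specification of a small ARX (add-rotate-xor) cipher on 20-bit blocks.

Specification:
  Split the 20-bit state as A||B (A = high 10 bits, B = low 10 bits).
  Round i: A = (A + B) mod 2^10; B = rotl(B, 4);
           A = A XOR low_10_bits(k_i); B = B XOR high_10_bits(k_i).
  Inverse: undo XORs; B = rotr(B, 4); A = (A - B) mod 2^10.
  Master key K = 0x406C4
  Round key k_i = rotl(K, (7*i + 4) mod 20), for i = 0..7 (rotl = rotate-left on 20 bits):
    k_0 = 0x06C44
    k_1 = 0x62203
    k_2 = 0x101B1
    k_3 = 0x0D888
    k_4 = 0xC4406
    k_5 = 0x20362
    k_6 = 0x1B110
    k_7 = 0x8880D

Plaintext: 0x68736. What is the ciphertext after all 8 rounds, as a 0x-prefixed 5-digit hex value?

0xF661C

s_0 = plaintext = 0x68736
s_1 = Round(s_0, k_0) = 0x24F77
s_2 = Round(s_1, k_1) = 0x826F5
s_3 = Round(s_2, k_2) = 0x53F1B
s_4 = Round(s_3, k_3) = 0x3898A
s_5 = Round(s_4, k_4) = 0x9ABB7
s_6 = Round(s_5, k_5) = 0x50FFE
s_7 = Round(s_6, k_6) = 0x14783
s_8 = Round(s_7, k_7) = 0xF661C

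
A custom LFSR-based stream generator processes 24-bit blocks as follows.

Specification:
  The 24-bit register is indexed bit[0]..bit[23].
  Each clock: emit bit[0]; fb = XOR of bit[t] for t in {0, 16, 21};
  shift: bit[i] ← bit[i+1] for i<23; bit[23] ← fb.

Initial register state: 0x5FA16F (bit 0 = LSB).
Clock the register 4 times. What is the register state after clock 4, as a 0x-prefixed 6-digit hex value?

0x25FA16

reg_0 = 0x5FA16F
clock 1: out=1, reg = 0x2FD0B7
clock 2: out=1, reg = 0x97E85B
clock 3: out=1, reg = 0x4BF42D
clock 4: out=1, reg = 0x25FA16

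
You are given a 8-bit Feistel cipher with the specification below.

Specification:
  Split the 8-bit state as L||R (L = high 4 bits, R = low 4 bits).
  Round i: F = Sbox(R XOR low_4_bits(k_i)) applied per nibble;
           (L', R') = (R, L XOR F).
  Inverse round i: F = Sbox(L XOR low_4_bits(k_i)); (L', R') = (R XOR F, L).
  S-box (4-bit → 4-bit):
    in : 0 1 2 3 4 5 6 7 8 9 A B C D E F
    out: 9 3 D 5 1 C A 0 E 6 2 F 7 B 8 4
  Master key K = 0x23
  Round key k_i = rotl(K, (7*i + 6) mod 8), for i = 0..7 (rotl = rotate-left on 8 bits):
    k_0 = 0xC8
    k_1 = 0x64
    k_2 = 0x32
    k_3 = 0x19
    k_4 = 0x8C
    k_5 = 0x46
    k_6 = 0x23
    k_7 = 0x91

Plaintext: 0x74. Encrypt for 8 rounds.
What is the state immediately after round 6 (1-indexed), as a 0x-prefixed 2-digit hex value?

s_0 = plaintext = 0x74
s_1 = Round(s_0, k_0) = 0x40
s_2 = Round(s_1, k_1) = 0x05
s_3 = Round(s_2, k_2) = 0x50
s_4 = Round(s_3, k_3) = 0x03
s_5 = Round(s_4, k_4) = 0x34
s_6 = Round(s_5, k_5) = 0x4E
s_7 = Round(s_6, k_6) = 0xEF
s_8 = Round(s_7, k_7) = 0xF6

0x4E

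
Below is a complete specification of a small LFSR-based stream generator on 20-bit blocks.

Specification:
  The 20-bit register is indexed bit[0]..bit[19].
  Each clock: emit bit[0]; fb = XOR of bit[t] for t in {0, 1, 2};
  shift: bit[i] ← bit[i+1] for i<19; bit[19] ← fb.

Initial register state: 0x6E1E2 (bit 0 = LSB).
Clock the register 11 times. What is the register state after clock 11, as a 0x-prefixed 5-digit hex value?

0x2D6DC

reg_0 = 0x6E1E2
clock 1: out=0, reg = 0xB70F1
clock 2: out=1, reg = 0xDB878
clock 3: out=0, reg = 0x6DC3C
clock 4: out=0, reg = 0xB6E1E
clock 5: out=0, reg = 0x5B70F
clock 6: out=1, reg = 0xADB87
clock 7: out=1, reg = 0xD6DC3
clock 8: out=1, reg = 0x6B6E1
clock 9: out=1, reg = 0xB5B70
clock 10: out=0, reg = 0x5ADB8
clock 11: out=0, reg = 0x2D6DC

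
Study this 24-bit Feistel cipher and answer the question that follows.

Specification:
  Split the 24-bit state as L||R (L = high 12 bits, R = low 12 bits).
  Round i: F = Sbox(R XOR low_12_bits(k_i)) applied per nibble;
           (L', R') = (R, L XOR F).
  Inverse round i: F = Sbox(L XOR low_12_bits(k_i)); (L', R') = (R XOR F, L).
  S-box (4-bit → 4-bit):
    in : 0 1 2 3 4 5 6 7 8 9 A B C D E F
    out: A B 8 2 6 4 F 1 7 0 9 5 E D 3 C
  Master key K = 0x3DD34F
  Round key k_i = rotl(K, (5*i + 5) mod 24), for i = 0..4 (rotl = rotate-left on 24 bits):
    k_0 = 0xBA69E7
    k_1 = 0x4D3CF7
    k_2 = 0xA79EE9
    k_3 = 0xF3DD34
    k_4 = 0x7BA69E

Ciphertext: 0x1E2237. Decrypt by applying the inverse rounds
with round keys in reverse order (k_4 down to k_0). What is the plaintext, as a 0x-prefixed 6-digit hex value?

s_0 = ciphertext = 0x1E2237
s_1 = InvRound(s_0, k_4) = 0x3291E2
s_2 = InvRound(s_1, k_3) = 0x25F329
s_3 = InvRound(s_2, k_2) = 0xD7625F
s_4 = InvRound(s_3, k_1) = 0x924D76
s_5 = InvRound(s_4, k_0) = 0x794924

0x794924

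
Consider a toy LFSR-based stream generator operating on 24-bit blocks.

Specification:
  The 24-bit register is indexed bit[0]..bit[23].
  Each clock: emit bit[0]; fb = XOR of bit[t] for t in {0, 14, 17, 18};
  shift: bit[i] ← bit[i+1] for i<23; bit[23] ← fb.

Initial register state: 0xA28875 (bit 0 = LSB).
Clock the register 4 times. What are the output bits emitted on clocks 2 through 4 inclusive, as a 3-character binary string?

010

reg_0 = 0xA28875
clock 1: out=1, reg = 0x51443A
clock 2: out=0, reg = 0xA8A21D
clock 3: out=1, reg = 0xD4510E
clock 4: out=0, reg = 0x6A2887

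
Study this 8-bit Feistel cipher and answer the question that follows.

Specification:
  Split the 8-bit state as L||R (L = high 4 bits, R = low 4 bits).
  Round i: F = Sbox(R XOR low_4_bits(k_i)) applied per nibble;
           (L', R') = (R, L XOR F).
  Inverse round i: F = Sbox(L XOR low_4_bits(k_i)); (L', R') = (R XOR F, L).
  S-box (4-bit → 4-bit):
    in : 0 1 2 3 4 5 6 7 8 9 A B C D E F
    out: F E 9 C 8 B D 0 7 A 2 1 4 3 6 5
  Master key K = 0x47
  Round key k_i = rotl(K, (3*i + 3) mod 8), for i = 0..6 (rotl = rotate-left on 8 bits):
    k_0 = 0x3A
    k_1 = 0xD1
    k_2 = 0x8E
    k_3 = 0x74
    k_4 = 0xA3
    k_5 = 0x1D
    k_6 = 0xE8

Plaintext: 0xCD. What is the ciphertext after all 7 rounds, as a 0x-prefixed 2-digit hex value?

s_0 = plaintext = 0xCD
s_1 = Round(s_0, k_0) = 0xDC
s_2 = Round(s_1, k_1) = 0xCE
s_3 = Round(s_2, k_2) = 0xE3
s_4 = Round(s_3, k_3) = 0x3E
s_5 = Round(s_4, k_4) = 0xE0
s_6 = Round(s_5, k_5) = 0x0D
s_7 = Round(s_6, k_6) = 0xDB

0xDB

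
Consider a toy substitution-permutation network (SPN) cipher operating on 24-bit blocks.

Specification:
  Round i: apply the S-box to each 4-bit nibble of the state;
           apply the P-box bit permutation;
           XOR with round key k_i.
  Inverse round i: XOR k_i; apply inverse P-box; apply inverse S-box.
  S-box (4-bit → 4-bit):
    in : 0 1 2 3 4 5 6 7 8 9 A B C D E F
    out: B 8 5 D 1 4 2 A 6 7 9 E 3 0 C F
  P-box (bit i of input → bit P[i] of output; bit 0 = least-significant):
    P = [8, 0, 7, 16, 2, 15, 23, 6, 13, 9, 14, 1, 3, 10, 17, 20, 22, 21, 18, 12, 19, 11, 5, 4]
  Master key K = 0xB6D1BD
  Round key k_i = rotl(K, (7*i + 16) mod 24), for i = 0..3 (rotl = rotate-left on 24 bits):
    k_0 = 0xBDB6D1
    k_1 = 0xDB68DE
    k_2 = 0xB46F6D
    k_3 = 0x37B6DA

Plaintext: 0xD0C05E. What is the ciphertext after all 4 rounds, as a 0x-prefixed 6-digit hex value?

s_0 = plaintext = 0xD0C05E
s_1 = Round(s_0, k_0) = 0x5C805B
s_2 = Round(s_1, k_1) = 0x384E7D
s_3 = Round(s_2, k_2) = 0x98AF17
s_4 = Round(s_3, k_3) = 0x0ADCB1

0x0ADCB1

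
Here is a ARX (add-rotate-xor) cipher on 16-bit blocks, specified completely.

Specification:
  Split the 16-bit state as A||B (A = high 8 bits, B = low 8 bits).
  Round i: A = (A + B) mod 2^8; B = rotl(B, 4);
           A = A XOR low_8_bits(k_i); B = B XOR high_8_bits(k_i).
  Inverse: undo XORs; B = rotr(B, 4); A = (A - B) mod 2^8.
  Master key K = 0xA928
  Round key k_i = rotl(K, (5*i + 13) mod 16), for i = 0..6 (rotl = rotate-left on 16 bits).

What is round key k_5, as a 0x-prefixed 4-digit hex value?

0x4A2A

K = 0xA928
k_0 = rotl(K, (5*0+13) mod 16) = rotl(K, 13) = 0x1525
k_1 = rotl(K, (5*1+13) mod 16) = rotl(K, 2) = 0xA4A2
k_2 = rotl(K, (5*2+13) mod 16) = rotl(K, 7) = 0x9454
k_3 = rotl(K, (5*3+13) mod 16) = rotl(K, 12) = 0x8A92
k_4 = rotl(K, (5*4+13) mod 16) = rotl(K, 1) = 0x5251
k_5 = rotl(K, (5*5+13) mod 16) = rotl(K, 6) = 0x4A2A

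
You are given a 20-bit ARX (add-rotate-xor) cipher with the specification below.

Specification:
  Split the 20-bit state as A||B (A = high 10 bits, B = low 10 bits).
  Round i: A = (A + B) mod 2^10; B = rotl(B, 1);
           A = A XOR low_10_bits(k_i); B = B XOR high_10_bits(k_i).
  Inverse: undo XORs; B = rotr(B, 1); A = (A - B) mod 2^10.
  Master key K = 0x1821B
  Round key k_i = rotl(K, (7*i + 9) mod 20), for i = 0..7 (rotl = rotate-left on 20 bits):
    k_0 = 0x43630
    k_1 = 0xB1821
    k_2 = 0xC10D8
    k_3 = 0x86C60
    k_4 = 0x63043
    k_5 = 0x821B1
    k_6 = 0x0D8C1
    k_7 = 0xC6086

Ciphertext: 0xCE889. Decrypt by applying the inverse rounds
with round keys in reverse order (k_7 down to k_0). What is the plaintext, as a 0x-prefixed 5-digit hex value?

s_0 = ciphertext = 0xCE889
s_1 = InvRound(s_0, k_7) = 0xFD3C8
s_2 = InvRound(s_1, k_6) = 0x4D9FF
s_3 = InvRound(s_2, k_5) = 0x233FB
s_4 = InvRound(s_3, k_4) = 0x6533B
s_5 = InvRound(s_4, k_3) = 0x59090
s_6 = InvRound(s_5, k_2) = 0xFC9CA
s_7 = InvRound(s_6, k_1) = 0x93586
s_8 = InvRound(s_7, k_0) = 0x8E245

0x8E245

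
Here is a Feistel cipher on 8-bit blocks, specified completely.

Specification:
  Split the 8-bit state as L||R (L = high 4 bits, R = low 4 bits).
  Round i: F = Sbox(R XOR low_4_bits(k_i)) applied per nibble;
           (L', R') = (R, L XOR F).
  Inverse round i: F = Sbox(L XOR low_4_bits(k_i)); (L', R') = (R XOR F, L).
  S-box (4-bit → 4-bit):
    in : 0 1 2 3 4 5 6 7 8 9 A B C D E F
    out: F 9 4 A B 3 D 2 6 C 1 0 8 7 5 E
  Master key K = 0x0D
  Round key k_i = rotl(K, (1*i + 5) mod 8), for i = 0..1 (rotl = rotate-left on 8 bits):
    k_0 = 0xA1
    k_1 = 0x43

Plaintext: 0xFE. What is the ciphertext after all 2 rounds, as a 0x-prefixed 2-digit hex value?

0x1A

s_0 = plaintext = 0xFE
s_1 = Round(s_0, k_0) = 0xE1
s_2 = Round(s_1, k_1) = 0x1A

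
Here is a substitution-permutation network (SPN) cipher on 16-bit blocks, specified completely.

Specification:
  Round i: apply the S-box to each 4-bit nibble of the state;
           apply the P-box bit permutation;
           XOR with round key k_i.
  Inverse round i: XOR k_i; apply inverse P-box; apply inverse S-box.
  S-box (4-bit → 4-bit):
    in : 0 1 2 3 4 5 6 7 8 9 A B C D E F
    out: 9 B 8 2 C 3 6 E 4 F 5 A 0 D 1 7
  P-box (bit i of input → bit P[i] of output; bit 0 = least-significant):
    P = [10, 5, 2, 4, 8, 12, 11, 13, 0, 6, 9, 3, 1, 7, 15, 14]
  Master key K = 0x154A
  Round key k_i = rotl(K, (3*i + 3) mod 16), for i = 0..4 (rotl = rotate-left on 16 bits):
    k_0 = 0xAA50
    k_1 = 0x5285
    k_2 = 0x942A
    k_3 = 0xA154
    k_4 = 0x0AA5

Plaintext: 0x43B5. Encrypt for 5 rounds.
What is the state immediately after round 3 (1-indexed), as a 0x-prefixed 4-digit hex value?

s_0 = plaintext = 0x43B5
s_1 = Round(s_0, k_0) = 0x5E30
s_2 = Round(s_1, k_1) = 0x4616
s_3 = Round(s_2, k_2) = 0x674E
s_4 = Round(s_3, k_3) = 0x0F9C
s_5 = Round(s_4, k_4) = 0x71E6

0x674E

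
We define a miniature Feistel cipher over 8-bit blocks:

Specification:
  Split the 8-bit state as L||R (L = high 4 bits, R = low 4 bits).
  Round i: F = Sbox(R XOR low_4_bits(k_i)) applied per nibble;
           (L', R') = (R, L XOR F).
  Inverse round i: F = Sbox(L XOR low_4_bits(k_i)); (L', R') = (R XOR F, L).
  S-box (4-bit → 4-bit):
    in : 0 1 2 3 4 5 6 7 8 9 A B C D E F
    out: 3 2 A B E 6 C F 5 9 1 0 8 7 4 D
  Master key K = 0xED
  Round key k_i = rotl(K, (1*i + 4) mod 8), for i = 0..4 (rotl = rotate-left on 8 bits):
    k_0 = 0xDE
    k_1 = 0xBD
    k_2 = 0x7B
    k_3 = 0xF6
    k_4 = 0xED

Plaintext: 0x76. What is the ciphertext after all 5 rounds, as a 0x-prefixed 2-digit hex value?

0x48

s_0 = plaintext = 0x76
s_1 = Round(s_0, k_0) = 0x62
s_2 = Round(s_1, k_1) = 0x2B
s_3 = Round(s_2, k_2) = 0xB1
s_4 = Round(s_3, k_3) = 0x14
s_5 = Round(s_4, k_4) = 0x48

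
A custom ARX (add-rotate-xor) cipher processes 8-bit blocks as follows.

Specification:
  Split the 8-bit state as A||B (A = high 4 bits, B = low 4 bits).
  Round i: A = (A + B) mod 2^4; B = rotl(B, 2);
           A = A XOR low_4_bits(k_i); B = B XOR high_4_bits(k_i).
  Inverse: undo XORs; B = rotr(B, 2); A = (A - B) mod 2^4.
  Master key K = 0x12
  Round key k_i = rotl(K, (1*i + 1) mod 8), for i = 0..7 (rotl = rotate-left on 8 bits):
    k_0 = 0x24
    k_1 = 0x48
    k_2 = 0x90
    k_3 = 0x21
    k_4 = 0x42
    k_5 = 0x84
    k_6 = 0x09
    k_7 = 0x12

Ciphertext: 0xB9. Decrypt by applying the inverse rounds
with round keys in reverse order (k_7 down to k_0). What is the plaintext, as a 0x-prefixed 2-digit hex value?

0xC9

s_0 = ciphertext = 0xB9
s_1 = InvRound(s_0, k_7) = 0x72
s_2 = InvRound(s_1, k_6) = 0x68
s_3 = InvRound(s_2, k_5) = 0x20
s_4 = InvRound(s_3, k_4) = 0xF1
s_5 = InvRound(s_4, k_3) = 0x2C
s_6 = InvRound(s_5, k_2) = 0xD5
s_7 = InvRound(s_6, k_1) = 0x14
s_8 = InvRound(s_7, k_0) = 0xC9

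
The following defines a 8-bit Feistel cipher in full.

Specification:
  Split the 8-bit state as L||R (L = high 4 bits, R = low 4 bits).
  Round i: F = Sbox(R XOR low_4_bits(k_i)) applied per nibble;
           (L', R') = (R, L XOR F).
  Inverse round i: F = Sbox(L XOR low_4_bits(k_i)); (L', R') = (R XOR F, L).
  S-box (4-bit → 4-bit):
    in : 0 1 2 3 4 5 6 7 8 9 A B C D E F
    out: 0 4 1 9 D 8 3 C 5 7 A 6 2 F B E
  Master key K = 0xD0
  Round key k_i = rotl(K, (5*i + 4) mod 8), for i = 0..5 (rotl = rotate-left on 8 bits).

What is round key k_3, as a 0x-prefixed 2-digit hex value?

0x86

K = 0xD0
k_0 = rotl(K, (5*0+4) mod 8) = rotl(K, 4) = 0x0D
k_1 = rotl(K, (5*1+4) mod 8) = rotl(K, 1) = 0xA1
k_2 = rotl(K, (5*2+4) mod 8) = rotl(K, 6) = 0x34
k_3 = rotl(K, (5*3+4) mod 8) = rotl(K, 3) = 0x86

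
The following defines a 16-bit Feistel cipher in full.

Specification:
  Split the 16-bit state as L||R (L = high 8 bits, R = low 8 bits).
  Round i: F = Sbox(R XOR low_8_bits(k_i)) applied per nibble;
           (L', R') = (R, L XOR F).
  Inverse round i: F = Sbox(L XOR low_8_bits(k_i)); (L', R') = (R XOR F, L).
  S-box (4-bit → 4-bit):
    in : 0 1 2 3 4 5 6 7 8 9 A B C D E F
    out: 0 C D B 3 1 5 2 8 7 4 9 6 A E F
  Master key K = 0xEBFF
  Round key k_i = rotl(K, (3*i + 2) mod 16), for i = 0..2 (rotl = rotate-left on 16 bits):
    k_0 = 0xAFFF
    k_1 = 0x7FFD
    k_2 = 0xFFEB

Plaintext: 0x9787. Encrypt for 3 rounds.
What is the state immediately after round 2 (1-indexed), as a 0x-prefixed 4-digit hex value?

0xBFBA

s_0 = plaintext = 0x9787
s_1 = Round(s_0, k_0) = 0x87BF
s_2 = Round(s_1, k_1) = 0xBFBA
s_3 = Round(s_2, k_2) = 0xBAA3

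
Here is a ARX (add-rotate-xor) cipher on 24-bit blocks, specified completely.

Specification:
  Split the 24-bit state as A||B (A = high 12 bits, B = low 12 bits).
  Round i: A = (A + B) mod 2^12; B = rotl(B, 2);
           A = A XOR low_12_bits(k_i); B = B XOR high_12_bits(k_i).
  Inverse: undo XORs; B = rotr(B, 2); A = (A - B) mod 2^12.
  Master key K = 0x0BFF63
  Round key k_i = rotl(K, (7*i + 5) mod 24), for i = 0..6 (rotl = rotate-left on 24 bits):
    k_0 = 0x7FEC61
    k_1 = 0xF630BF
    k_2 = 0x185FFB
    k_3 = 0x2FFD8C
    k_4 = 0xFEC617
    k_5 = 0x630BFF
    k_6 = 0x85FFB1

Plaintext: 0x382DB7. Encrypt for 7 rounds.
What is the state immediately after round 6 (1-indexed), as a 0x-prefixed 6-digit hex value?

s_0 = plaintext = 0x382DB7
s_1 = Round(s_0, k_0) = 0xD58121
s_2 = Round(s_1, k_1) = 0xEC6BE7
s_3 = Round(s_2, k_2) = 0x556E1B
s_4 = Round(s_3, k_3) = 0xEFDA90
s_5 = Round(s_4, k_4) = 0xF9A5AE
s_6 = Round(s_5, k_5) = 0xEB7089
s_7 = Round(s_6, k_6) = 0x0F1A7B

0xEB7089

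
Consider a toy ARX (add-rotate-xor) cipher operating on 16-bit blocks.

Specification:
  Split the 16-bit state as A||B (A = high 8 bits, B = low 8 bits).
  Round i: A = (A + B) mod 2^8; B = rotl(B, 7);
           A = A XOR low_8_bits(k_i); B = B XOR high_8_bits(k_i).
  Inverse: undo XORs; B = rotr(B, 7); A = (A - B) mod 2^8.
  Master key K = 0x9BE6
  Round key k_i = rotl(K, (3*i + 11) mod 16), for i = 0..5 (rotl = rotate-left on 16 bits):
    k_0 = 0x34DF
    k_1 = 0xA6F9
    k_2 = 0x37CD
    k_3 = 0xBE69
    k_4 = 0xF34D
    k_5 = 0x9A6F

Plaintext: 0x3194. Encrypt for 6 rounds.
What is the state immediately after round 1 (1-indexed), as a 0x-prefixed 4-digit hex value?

s_0 = plaintext = 0x3194
s_1 = Round(s_0, k_0) = 0x1A7E
s_2 = Round(s_1, k_1) = 0x6199
s_3 = Round(s_2, k_2) = 0x37FB
s_4 = Round(s_3, k_3) = 0x5B43
s_5 = Round(s_4, k_4) = 0xD352
s_6 = Round(s_5, k_5) = 0x4AB3

0x1A7E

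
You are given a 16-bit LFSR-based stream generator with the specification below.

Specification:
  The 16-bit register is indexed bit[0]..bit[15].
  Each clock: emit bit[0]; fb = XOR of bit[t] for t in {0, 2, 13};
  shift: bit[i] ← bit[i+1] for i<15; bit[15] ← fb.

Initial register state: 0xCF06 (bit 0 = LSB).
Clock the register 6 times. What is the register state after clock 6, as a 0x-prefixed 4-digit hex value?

0x273C

reg_0 = 0xCF06
clock 1: out=0, reg = 0xE783
clock 2: out=1, reg = 0x73C1
clock 3: out=1, reg = 0x39E0
clock 4: out=0, reg = 0x9CF0
clock 5: out=0, reg = 0x4E78
clock 6: out=0, reg = 0x273C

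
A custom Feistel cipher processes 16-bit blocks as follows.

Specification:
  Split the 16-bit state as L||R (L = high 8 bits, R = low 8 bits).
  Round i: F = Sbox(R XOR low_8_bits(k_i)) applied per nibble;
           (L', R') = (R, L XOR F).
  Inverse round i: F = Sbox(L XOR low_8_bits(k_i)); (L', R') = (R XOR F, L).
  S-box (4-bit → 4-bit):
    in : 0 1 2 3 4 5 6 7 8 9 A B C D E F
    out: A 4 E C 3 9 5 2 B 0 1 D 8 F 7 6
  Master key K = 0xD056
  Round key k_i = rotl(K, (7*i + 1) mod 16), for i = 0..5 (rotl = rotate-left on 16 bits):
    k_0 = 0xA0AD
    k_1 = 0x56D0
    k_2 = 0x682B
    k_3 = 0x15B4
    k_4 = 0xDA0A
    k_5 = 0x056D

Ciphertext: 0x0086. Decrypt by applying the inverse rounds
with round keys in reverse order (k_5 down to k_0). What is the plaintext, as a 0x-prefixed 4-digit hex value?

s_0 = ciphertext = 0x0086
s_1 = InvRound(s_0, k_5) = 0xD900
s_2 = InvRound(s_1, k_4) = 0xFCD9
s_3 = InvRound(s_2, k_3) = 0xE2FC
s_4 = InvRound(s_3, k_2) = 0x7CE2
s_5 = InvRound(s_4, k_1) = 0xFA7C
s_6 = InvRound(s_5, k_0) = 0xEEFA

0xEEFA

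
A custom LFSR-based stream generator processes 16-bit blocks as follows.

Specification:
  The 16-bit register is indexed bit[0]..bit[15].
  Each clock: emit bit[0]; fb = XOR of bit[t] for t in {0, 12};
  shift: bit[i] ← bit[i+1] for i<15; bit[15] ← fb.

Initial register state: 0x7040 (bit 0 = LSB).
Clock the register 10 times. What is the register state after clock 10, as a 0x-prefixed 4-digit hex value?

reg_0 = 0x7040
clock 1: out=0, reg = 0xB820
clock 2: out=0, reg = 0xDC10
clock 3: out=0, reg = 0xEE08
clock 4: out=0, reg = 0x7704
clock 5: out=0, reg = 0xBB82
clock 6: out=0, reg = 0xDDC1
clock 7: out=1, reg = 0x6EE0
clock 8: out=0, reg = 0x3770
clock 9: out=0, reg = 0x9BB8
clock 10: out=0, reg = 0xCDDC

0xCDDC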